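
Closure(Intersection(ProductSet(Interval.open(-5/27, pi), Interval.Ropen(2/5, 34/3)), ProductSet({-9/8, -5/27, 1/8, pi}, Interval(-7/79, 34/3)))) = ProductSet({1/8}, Interval(2/5, 34/3))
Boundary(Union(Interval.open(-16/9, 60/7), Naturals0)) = Union(Complement(Naturals0, Interval.open(-16/9, 60/7)), {-16/9, 60/7})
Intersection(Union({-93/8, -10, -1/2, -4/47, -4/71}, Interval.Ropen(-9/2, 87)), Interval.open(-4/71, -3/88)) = Interval.open(-4/71, -3/88)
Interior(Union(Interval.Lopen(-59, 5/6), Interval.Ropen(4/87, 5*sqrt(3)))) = Interval.open(-59, 5*sqrt(3))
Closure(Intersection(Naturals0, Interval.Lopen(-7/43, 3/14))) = Range(0, 1, 1)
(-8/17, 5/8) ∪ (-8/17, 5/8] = (-8/17, 5/8]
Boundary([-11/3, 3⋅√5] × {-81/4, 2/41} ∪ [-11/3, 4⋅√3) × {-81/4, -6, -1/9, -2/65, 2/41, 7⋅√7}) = [-11/3, 4⋅√3] × {-81/4, -6, -1/9, -2/65, 2/41, 7⋅√7}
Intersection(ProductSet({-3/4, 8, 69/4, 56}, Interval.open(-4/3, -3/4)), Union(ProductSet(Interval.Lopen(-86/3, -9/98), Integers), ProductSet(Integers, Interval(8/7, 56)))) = ProductSet({-3/4}, Range(-1, 0, 1))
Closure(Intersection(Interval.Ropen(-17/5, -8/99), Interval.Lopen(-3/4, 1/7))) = Interval(-3/4, -8/99)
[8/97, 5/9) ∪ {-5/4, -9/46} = {-5/4, -9/46} ∪ [8/97, 5/9)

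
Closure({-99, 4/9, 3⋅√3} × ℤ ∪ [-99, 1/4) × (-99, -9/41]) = ({-99, 1/4} × [-99, -9/41]) ∪ ([-99, 1/4] × {-99, -9/41}) ∪ ({-99, 4/9, 3⋅√3} × ℤ) ∪ ([-99, 1/4) × (-99, -9/41])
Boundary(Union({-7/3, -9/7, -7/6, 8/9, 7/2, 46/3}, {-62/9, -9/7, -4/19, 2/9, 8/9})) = {-62/9, -7/3, -9/7, -7/6, -4/19, 2/9, 8/9, 7/2, 46/3}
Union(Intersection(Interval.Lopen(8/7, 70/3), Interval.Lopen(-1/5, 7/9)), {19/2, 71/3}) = {19/2, 71/3}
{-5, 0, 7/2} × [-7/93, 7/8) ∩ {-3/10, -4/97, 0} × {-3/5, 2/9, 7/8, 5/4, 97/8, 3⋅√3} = {0} × {2/9}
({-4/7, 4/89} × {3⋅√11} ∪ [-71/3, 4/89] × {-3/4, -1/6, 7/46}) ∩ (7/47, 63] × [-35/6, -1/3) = ∅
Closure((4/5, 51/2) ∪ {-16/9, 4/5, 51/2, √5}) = {-16/9} ∪ [4/5, 51/2]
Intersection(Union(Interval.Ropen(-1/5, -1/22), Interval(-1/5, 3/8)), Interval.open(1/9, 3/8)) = Interval.open(1/9, 3/8)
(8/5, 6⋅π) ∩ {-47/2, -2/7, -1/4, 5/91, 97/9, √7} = {97/9, √7}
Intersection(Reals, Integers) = Integers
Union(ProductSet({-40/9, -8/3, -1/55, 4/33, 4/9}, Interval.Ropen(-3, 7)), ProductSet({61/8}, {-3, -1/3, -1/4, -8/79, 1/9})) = Union(ProductSet({61/8}, {-3, -1/3, -1/4, -8/79, 1/9}), ProductSet({-40/9, -8/3, -1/55, 4/33, 4/9}, Interval.Ropen(-3, 7)))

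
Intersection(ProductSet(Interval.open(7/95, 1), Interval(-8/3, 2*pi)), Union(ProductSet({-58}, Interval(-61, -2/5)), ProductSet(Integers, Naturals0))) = EmptySet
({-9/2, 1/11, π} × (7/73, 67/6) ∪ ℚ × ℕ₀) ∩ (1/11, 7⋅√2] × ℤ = ({π} × {1, 2, …, 11}) ∪ ((ℚ ∩ (1/11, 7⋅√2]) × ℕ₀)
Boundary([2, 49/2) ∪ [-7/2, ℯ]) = {-7/2, 49/2}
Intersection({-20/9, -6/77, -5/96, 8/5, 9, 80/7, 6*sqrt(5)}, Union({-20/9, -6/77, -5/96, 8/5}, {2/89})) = {-20/9, -6/77, -5/96, 8/5}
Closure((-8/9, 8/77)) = [-8/9, 8/77]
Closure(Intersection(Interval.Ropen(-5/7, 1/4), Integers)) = Range(0, 1, 1)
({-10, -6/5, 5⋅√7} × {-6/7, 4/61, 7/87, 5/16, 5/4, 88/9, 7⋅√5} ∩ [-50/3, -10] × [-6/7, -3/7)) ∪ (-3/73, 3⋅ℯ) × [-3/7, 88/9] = ({-10} × {-6/7}) ∪ ((-3/73, 3⋅ℯ) × [-3/7, 88/9])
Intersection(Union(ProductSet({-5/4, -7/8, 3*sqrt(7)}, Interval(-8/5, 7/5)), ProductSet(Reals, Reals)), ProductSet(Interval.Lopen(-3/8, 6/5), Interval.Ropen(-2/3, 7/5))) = ProductSet(Interval.Lopen(-3/8, 6/5), Interval.Ropen(-2/3, 7/5))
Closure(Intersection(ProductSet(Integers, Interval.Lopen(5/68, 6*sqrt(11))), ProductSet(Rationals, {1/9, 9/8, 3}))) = ProductSet(Integers, {1/9, 9/8, 3})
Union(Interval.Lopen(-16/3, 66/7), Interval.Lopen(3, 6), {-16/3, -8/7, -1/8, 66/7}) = Interval(-16/3, 66/7)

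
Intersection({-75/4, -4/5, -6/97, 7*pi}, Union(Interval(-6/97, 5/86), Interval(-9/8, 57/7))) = {-4/5, -6/97}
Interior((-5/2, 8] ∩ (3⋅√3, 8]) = (3⋅√3, 8)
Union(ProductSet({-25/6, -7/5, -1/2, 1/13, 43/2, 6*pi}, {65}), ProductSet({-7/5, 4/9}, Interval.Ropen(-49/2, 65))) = Union(ProductSet({-7/5, 4/9}, Interval.Ropen(-49/2, 65)), ProductSet({-25/6, -7/5, -1/2, 1/13, 43/2, 6*pi}, {65}))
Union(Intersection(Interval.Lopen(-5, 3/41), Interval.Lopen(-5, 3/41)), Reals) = Interval(-oo, oo)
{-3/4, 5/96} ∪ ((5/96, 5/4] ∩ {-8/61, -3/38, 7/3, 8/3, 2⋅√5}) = {-3/4, 5/96}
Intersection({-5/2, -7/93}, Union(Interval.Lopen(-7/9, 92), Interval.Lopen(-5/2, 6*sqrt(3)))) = {-7/93}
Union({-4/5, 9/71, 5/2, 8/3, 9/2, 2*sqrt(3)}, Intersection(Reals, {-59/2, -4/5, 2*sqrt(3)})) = {-59/2, -4/5, 9/71, 5/2, 8/3, 9/2, 2*sqrt(3)}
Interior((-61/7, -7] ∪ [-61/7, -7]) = (-61/7, -7)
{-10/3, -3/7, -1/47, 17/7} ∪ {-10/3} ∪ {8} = {-10/3, -3/7, -1/47, 17/7, 8}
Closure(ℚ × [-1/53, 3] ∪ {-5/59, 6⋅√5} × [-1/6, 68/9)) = (ℝ × [-1/53, 3]) ∪ ({-5/59, 6⋅√5} × [-1/6, 68/9])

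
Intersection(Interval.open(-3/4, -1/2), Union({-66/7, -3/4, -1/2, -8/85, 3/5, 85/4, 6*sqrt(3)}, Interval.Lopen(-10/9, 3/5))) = Interval.open(-3/4, -1/2)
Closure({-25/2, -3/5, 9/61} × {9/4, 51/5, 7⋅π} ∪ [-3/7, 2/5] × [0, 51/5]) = ({-25/2, -3/5, 9/61} × {9/4, 51/5, 7⋅π}) ∪ ([-3/7, 2/5] × [0, 51/5])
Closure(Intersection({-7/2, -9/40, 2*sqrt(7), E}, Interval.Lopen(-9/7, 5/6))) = {-9/40}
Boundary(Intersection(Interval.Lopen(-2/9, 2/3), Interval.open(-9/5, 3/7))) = {-2/9, 3/7}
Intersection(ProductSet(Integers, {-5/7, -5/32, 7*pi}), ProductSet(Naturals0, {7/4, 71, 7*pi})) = ProductSet(Naturals0, {7*pi})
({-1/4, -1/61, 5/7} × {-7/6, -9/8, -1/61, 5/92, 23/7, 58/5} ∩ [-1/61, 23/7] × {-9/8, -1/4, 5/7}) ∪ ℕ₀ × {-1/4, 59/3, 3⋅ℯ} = ({-1/61, 5/7} × {-9/8}) ∪ (ℕ₀ × {-1/4, 59/3, 3⋅ℯ})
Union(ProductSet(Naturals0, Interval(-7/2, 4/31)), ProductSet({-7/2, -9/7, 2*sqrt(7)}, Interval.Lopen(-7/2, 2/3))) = Union(ProductSet({-7/2, -9/7, 2*sqrt(7)}, Interval.Lopen(-7/2, 2/3)), ProductSet(Naturals0, Interval(-7/2, 4/31)))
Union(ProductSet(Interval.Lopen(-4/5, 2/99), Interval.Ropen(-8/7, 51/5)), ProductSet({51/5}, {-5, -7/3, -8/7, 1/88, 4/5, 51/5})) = Union(ProductSet({51/5}, {-5, -7/3, -8/7, 1/88, 4/5, 51/5}), ProductSet(Interval.Lopen(-4/5, 2/99), Interval.Ropen(-8/7, 51/5)))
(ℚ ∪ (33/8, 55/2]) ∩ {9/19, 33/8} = {9/19, 33/8}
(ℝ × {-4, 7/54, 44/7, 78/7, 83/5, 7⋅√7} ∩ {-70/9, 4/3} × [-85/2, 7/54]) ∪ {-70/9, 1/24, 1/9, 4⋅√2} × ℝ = ({-70/9, 4/3} × {-4, 7/54}) ∪ ({-70/9, 1/24, 1/9, 4⋅√2} × ℝ)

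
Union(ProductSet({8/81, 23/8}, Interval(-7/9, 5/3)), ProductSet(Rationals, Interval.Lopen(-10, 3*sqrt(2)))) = ProductSet(Rationals, Interval.Lopen(-10, 3*sqrt(2)))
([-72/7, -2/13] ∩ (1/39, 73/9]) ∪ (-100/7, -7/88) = (-100/7, -7/88)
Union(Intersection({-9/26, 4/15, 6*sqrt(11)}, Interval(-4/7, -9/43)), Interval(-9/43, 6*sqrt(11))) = Union({-9/26}, Interval(-9/43, 6*sqrt(11)))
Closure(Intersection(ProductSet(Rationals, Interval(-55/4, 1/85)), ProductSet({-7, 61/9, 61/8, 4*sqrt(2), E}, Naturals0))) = ProductSet({-7, 61/9, 61/8}, Range(0, 1, 1))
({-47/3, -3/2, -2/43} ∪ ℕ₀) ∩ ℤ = ℕ₀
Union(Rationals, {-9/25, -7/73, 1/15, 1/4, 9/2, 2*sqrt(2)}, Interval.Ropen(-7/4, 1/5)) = Union({2*sqrt(2)}, Interval(-7/4, 1/5), Rationals)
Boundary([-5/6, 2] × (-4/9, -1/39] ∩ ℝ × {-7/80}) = [-5/6, 2] × {-7/80}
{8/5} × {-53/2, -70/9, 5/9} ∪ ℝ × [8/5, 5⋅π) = ({8/5} × {-53/2, -70/9, 5/9}) ∪ (ℝ × [8/5, 5⋅π))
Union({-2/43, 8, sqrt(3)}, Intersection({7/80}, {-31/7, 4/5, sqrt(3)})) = {-2/43, 8, sqrt(3)}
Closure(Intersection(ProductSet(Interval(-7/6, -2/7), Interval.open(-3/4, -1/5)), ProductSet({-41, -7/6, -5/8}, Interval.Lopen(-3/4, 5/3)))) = ProductSet({-7/6, -5/8}, Interval(-3/4, -1/5))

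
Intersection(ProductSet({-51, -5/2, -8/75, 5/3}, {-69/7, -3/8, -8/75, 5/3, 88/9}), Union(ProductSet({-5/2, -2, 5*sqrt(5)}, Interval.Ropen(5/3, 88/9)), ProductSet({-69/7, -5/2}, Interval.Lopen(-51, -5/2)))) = ProductSet({-5/2}, {-69/7, 5/3})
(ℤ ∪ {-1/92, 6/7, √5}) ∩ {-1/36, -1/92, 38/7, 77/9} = {-1/92}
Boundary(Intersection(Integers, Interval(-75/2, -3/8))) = Range(-37, 0, 1)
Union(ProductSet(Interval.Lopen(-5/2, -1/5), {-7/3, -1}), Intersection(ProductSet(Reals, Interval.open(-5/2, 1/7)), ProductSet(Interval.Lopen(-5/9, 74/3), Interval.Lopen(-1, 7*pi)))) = Union(ProductSet(Interval.Lopen(-5/2, -1/5), {-7/3, -1}), ProductSet(Interval.Lopen(-5/9, 74/3), Interval.open(-1, 1/7)))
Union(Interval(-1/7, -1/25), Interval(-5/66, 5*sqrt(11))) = Interval(-1/7, 5*sqrt(11))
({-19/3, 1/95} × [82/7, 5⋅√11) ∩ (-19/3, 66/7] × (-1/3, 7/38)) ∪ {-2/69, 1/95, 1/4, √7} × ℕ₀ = {-2/69, 1/95, 1/4, √7} × ℕ₀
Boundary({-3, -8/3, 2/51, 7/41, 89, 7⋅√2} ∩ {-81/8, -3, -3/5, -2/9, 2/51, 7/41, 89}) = {-3, 2/51, 7/41, 89}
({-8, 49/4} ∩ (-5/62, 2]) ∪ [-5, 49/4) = [-5, 49/4)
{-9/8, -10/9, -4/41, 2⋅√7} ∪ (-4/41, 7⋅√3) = {-9/8, -10/9} ∪ [-4/41, 7⋅√3)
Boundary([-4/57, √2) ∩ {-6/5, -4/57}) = {-4/57}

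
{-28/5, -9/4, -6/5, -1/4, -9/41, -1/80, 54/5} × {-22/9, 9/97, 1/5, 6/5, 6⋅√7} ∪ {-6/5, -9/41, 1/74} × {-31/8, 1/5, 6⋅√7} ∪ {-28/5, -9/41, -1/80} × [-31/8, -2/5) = ({-28/5, -9/41, -1/80} × [-31/8, -2/5)) ∪ ({-6/5, -9/41, 1/74} × {-31/8, 1/5, 6⋅√7}) ∪ ({-28/5, -9/4, -6/5, -1/4, -9/41, -1/80, 54/5} × {-22/9, 9/97, 1/5, 6/5, 6⋅√7})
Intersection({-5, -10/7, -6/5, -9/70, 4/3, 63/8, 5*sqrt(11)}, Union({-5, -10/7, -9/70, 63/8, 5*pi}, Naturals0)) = {-5, -10/7, -9/70, 63/8}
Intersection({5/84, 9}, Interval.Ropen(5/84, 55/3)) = {5/84, 9}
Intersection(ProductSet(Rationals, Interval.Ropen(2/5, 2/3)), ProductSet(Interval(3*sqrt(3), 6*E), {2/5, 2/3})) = ProductSet(Intersection(Interval(3*sqrt(3), 6*E), Rationals), {2/5})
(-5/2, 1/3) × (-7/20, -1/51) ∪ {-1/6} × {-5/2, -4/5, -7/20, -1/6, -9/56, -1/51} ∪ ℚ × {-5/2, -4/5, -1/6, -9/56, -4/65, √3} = ({-1/6} × {-5/2, -4/5, -7/20, -1/6, -9/56, -1/51}) ∪ ((-5/2, 1/3) × (-7/20, -1/51)) ∪ (ℚ × {-5/2, -4/5, -1/6, -9/56, -4/65, √3})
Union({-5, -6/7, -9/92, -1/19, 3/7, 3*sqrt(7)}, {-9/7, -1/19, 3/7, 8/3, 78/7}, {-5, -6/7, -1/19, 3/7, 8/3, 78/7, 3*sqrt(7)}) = {-5, -9/7, -6/7, -9/92, -1/19, 3/7, 8/3, 78/7, 3*sqrt(7)}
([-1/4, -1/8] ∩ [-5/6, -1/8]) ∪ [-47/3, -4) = [-47/3, -4) ∪ [-1/4, -1/8]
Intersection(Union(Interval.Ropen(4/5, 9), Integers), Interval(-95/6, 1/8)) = Range(-15, 1, 1)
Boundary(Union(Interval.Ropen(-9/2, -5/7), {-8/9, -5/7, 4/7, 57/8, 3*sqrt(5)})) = {-9/2, -5/7, 4/7, 57/8, 3*sqrt(5)}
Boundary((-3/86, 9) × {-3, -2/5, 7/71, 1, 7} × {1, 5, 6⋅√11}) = [-3/86, 9] × {-3, -2/5, 7/71, 1, 7} × {1, 5, 6⋅√11}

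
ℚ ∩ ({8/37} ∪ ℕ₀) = ℕ₀ ∪ {8/37}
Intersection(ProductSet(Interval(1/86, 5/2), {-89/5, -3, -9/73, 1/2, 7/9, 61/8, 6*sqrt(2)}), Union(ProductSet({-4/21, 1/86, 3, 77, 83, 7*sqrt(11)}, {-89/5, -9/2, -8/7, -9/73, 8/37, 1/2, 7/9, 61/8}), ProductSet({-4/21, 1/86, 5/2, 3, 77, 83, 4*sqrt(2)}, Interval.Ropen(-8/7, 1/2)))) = Union(ProductSet({1/86}, {-89/5, -9/73, 1/2, 7/9, 61/8}), ProductSet({1/86, 5/2}, {-9/73}))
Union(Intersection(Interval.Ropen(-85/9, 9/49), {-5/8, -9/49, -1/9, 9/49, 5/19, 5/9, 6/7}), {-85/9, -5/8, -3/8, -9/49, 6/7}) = {-85/9, -5/8, -3/8, -9/49, -1/9, 6/7}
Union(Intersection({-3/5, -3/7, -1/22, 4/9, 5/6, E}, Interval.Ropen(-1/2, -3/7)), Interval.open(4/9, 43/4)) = Interval.open(4/9, 43/4)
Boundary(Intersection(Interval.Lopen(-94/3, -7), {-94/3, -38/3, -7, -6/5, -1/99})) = {-38/3, -7}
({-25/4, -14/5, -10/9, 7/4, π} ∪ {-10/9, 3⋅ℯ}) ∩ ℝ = {-25/4, -14/5, -10/9, 7/4, 3⋅ℯ, π}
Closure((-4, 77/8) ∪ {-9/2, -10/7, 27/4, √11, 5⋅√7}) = {-9/2, 5⋅√7} ∪ [-4, 77/8]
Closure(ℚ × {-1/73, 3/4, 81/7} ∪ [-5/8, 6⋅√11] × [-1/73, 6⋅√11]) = (ℝ × {-1/73}) ∪ ([-5/8, 6⋅√11] × [-1/73, 6⋅√11]) ∪ ((ℚ ∪ (-∞, -5/8] ∪ [6⋅√11, ∞)) × {-1/73, 3/4, 81/7})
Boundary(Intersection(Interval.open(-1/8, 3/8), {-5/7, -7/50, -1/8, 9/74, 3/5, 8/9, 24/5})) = {9/74}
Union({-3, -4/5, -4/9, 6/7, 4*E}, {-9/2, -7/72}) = {-9/2, -3, -4/5, -4/9, -7/72, 6/7, 4*E}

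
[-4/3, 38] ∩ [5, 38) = [5, 38)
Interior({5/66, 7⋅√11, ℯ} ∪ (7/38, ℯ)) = (7/38, ℯ)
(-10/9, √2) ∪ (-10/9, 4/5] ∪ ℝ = (-∞, ∞)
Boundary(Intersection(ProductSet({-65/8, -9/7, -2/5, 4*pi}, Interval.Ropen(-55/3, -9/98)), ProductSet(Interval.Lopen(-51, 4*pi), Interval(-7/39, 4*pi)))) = ProductSet({-65/8, -9/7, -2/5, 4*pi}, Interval(-7/39, -9/98))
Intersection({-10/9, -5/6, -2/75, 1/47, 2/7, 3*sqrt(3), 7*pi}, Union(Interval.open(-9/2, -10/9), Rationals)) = {-10/9, -5/6, -2/75, 1/47, 2/7}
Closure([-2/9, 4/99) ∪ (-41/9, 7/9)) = [-41/9, 7/9]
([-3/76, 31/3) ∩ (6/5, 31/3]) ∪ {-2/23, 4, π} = {-2/23} ∪ (6/5, 31/3)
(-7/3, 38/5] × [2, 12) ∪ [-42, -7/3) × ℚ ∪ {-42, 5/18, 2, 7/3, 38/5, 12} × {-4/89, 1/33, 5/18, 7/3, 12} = ([-42, -7/3) × ℚ) ∪ ((-7/3, 38/5] × [2, 12)) ∪ ({-42, 5/18, 2, 7/3, 38/5, 12} × {-4/89, 1/33, 5/18, 7/3, 12})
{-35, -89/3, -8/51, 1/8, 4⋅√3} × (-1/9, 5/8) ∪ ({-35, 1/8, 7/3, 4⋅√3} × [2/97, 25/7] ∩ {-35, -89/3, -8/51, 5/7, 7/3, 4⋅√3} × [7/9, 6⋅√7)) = ({-35, 7/3, 4⋅√3} × [7/9, 25/7]) ∪ ({-35, -89/3, -8/51, 1/8, 4⋅√3} × (-1/9, 5/8))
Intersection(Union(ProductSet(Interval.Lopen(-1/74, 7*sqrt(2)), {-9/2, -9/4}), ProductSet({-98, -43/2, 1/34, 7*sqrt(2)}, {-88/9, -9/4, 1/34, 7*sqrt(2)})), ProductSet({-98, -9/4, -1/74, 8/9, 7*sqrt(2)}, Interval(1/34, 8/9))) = ProductSet({-98, 7*sqrt(2)}, {1/34})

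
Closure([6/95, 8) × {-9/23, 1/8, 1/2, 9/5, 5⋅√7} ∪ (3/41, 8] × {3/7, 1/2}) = ([3/41, 8] × {3/7, 1/2}) ∪ ([6/95, 8] × {-9/23, 1/8, 1/2, 9/5, 5⋅√7})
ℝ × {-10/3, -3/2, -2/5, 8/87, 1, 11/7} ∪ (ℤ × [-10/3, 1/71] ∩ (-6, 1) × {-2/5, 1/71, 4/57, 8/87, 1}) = ({-5, -4, …, 0} × {-2/5, 1/71}) ∪ (ℝ × {-10/3, -3/2, -2/5, 8/87, 1, 11/7})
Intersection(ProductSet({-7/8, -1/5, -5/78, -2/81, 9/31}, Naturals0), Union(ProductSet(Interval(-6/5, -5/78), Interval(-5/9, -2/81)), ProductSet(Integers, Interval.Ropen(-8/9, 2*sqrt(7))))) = EmptySet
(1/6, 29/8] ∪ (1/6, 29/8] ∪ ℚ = ℚ ∪ [1/6, 29/8]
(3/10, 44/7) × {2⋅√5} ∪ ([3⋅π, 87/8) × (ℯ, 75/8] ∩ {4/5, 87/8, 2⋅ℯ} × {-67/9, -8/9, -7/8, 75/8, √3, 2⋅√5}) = (3/10, 44/7) × {2⋅√5}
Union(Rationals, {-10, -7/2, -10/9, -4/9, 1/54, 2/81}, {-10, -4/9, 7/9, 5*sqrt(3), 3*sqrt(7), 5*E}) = Union({5*sqrt(3), 3*sqrt(7), 5*E}, Rationals)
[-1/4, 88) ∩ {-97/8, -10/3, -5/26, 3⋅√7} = {-5/26, 3⋅√7}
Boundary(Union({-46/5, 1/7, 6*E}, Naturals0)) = Union({-46/5, 1/7, 6*E}, Naturals0)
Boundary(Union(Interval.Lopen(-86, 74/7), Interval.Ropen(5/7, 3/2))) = {-86, 74/7}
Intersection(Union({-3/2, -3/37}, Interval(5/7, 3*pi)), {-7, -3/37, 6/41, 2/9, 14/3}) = {-3/37, 14/3}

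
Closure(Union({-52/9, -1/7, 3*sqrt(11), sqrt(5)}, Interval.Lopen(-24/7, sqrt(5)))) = Union({-52/9, 3*sqrt(11)}, Interval(-24/7, sqrt(5)))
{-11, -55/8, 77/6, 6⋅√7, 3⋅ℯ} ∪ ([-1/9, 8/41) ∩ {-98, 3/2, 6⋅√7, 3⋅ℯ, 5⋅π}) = {-11, -55/8, 77/6, 6⋅√7, 3⋅ℯ}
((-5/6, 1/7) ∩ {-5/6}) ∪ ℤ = ℤ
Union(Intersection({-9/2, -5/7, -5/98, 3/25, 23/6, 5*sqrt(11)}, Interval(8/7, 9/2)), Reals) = Reals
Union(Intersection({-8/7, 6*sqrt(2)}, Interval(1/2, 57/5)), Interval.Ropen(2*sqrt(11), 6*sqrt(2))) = Interval(2*sqrt(11), 6*sqrt(2))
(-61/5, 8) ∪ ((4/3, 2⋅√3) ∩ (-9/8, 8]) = (-61/5, 8)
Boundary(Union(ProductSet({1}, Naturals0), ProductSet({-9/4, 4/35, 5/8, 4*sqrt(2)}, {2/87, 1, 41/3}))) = Union(ProductSet({1}, Naturals0), ProductSet({-9/4, 4/35, 5/8, 4*sqrt(2)}, {2/87, 1, 41/3}))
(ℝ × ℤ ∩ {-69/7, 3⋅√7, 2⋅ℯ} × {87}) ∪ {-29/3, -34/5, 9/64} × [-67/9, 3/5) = ({-29/3, -34/5, 9/64} × [-67/9, 3/5)) ∪ ({-69/7, 3⋅√7, 2⋅ℯ} × {87})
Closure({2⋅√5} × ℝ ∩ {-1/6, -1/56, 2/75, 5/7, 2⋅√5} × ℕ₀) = {2⋅√5} × ℕ₀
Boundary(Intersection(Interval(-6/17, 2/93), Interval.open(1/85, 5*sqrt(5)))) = {1/85, 2/93}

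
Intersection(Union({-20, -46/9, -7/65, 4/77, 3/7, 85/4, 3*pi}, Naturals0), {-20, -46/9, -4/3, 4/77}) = {-20, -46/9, 4/77}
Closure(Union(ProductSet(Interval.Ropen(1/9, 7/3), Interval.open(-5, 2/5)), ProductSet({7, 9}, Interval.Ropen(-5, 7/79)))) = Union(ProductSet({1/9, 7/3}, Interval(-5, 2/5)), ProductSet({7, 9}, Interval(-5, 7/79)), ProductSet(Interval(1/9, 7/3), {-5, 2/5}), ProductSet(Interval.Ropen(1/9, 7/3), Interval.open(-5, 2/5)))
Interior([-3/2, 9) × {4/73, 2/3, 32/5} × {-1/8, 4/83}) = ∅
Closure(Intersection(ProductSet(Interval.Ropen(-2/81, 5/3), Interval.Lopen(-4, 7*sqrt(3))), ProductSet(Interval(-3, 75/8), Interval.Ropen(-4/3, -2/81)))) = Union(ProductSet({-2/81, 5/3}, Interval(-4/3, -2/81)), ProductSet(Interval(-2/81, 5/3), {-4/3, -2/81}), ProductSet(Interval.Ropen(-2/81, 5/3), Interval.Ropen(-4/3, -2/81)))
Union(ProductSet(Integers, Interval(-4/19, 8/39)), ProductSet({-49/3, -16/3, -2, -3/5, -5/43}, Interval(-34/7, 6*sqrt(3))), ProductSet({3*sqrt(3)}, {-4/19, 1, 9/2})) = Union(ProductSet({3*sqrt(3)}, {-4/19, 1, 9/2}), ProductSet({-49/3, -16/3, -2, -3/5, -5/43}, Interval(-34/7, 6*sqrt(3))), ProductSet(Integers, Interval(-4/19, 8/39)))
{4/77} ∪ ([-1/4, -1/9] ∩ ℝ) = [-1/4, -1/9] ∪ {4/77}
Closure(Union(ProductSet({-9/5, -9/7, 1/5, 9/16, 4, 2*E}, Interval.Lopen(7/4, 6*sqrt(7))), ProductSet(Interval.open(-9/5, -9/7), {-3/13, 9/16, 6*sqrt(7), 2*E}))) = Union(ProductSet({-9/5, -9/7, 1/5, 9/16, 4, 2*E}, Interval(7/4, 6*sqrt(7))), ProductSet(Interval(-9/5, -9/7), {-3/13, 9/16, 6*sqrt(7), 2*E}))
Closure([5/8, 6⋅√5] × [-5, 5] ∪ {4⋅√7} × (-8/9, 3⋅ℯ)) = ({4⋅√7} × (-8/9, 3⋅ℯ]) ∪ ([5/8, 6⋅√5] × [-5, 5])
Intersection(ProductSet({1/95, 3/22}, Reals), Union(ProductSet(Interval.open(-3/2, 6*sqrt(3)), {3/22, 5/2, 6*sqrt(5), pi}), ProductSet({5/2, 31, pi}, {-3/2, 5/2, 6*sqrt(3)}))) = ProductSet({1/95, 3/22}, {3/22, 5/2, 6*sqrt(5), pi})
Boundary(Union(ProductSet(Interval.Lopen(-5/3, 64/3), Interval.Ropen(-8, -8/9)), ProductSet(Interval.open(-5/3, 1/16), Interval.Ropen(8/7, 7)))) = Union(ProductSet({-5/3, 1/16}, Interval(8/7, 7)), ProductSet({-5/3, 64/3}, Interval(-8, -8/9)), ProductSet(Interval(-5/3, 1/16), {8/7, 7}), ProductSet(Interval(-5/3, 64/3), {-8, -8/9}))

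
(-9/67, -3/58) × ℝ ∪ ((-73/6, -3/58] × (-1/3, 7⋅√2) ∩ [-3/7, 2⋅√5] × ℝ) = ((-9/67, -3/58) × ℝ) ∪ ([-3/7, -3/58] × (-1/3, 7⋅√2))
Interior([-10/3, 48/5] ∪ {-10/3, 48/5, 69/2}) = (-10/3, 48/5)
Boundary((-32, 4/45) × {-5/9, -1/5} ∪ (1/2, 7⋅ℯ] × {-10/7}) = ([-32, 4/45] × {-5/9, -1/5}) ∪ ([1/2, 7⋅ℯ] × {-10/7})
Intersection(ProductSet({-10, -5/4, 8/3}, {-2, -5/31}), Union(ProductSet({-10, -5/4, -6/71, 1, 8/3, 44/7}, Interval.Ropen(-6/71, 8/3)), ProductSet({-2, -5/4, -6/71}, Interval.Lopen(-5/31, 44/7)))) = EmptySet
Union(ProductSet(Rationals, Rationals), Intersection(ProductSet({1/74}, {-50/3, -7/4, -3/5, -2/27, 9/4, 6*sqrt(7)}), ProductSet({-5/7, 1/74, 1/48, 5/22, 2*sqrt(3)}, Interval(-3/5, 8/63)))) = ProductSet(Rationals, Rationals)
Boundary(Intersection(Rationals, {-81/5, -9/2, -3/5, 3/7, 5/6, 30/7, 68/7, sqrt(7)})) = {-81/5, -9/2, -3/5, 3/7, 5/6, 30/7, 68/7}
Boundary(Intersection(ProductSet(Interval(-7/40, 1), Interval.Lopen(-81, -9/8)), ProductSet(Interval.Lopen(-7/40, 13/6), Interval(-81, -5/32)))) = Union(ProductSet({-7/40, 1}, Interval(-81, -9/8)), ProductSet(Interval(-7/40, 1), {-81, -9/8}))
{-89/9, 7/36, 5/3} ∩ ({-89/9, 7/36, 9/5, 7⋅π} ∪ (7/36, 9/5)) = {-89/9, 7/36, 5/3}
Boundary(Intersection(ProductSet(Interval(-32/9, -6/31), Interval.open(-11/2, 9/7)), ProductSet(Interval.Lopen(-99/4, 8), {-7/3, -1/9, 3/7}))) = ProductSet(Interval(-32/9, -6/31), {-7/3, -1/9, 3/7})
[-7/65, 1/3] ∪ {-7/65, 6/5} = [-7/65, 1/3] ∪ {6/5}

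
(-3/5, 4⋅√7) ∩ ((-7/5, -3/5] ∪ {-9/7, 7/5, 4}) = {7/5, 4}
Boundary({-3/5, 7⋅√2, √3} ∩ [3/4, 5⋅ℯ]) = {7⋅√2, √3}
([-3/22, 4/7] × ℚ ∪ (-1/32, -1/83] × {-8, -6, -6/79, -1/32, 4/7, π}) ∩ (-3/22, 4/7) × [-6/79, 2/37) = (-3/22, 4/7) × (ℚ ∩ [-6/79, 2/37))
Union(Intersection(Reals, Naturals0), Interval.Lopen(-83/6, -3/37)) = Union(Interval.Lopen(-83/6, -3/37), Naturals0)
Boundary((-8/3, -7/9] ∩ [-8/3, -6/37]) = {-8/3, -7/9}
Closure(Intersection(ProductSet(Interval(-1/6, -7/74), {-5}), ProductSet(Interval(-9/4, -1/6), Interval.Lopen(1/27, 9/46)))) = EmptySet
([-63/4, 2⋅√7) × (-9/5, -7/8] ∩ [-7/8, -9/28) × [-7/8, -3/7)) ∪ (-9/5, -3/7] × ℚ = ((-9/5, -3/7] × ℚ) ∪ ([-7/8, -9/28) × {-7/8})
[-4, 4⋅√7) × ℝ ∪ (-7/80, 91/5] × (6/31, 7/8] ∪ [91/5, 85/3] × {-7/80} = ([91/5, 85/3] × {-7/80}) ∪ ([-4, 4⋅√7) × ℝ) ∪ ((-7/80, 91/5] × (6/31, 7/8])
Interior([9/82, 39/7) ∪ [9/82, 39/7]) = (9/82, 39/7)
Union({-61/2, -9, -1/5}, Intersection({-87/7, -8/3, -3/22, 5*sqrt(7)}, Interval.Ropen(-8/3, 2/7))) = {-61/2, -9, -8/3, -1/5, -3/22}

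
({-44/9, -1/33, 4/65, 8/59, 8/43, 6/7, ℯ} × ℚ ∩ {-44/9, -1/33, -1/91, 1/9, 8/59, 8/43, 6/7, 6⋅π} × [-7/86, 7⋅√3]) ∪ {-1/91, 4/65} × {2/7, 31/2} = ({-1/91, 4/65} × {2/7, 31/2}) ∪ ({-44/9, -1/33, 8/59, 8/43, 6/7} × (ℚ ∩ [-7/86, 7⋅√3]))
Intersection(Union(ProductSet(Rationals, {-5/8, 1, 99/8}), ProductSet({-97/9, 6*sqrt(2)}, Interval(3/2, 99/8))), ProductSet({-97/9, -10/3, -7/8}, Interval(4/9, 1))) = ProductSet({-97/9, -10/3, -7/8}, {1})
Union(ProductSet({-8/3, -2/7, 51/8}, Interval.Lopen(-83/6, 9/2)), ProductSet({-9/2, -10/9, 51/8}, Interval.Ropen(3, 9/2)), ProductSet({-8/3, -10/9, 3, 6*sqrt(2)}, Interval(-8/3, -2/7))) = Union(ProductSet({-9/2, -10/9, 51/8}, Interval.Ropen(3, 9/2)), ProductSet({-8/3, -2/7, 51/8}, Interval.Lopen(-83/6, 9/2)), ProductSet({-8/3, -10/9, 3, 6*sqrt(2)}, Interval(-8/3, -2/7)))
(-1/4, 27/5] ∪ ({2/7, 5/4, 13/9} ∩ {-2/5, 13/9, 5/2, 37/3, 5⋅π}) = (-1/4, 27/5]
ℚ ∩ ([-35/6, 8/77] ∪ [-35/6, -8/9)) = ℚ ∩ [-35/6, 8/77]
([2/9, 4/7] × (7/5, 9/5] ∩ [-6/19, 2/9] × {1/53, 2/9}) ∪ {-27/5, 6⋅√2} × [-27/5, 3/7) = {-27/5, 6⋅√2} × [-27/5, 3/7)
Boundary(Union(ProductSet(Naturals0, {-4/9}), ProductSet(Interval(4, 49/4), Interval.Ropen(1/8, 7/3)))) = Union(ProductSet({4, 49/4}, Interval(1/8, 7/3)), ProductSet(Interval(4, 49/4), {1/8, 7/3}), ProductSet(Union(Complement(Naturals0, Interval.open(4, 49/4)), Naturals0), {-4/9}))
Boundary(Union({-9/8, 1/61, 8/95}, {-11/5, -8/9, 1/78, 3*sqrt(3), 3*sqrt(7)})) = {-11/5, -9/8, -8/9, 1/78, 1/61, 8/95, 3*sqrt(3), 3*sqrt(7)}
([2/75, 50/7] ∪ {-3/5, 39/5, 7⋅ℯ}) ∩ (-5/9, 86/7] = [2/75, 50/7] ∪ {39/5}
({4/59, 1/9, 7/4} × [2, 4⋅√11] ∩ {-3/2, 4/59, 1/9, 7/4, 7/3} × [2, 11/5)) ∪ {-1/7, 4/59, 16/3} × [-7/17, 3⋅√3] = ({4/59, 1/9, 7/4} × [2, 11/5)) ∪ ({-1/7, 4/59, 16/3} × [-7/17, 3⋅√3])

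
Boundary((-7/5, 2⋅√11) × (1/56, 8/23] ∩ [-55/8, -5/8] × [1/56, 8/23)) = ({-7/5, -5/8} × [1/56, 8/23]) ∪ ([-7/5, -5/8] × {1/56, 8/23})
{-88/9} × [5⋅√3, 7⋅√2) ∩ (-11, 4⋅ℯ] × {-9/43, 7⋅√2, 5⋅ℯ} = ∅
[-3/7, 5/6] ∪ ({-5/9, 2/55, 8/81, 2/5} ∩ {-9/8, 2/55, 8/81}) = [-3/7, 5/6]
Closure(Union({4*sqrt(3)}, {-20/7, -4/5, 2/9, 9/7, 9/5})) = {-20/7, -4/5, 2/9, 9/7, 9/5, 4*sqrt(3)}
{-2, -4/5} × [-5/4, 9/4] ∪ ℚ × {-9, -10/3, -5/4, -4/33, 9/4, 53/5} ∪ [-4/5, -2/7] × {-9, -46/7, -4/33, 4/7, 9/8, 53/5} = ({-2, -4/5} × [-5/4, 9/4]) ∪ (ℚ × {-9, -10/3, -5/4, -4/33, 9/4, 53/5}) ∪ ([-4/5, -2/7] × {-9, -46/7, -4/33, 4/7, 9/8, 53/5})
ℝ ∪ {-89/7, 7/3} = ℝ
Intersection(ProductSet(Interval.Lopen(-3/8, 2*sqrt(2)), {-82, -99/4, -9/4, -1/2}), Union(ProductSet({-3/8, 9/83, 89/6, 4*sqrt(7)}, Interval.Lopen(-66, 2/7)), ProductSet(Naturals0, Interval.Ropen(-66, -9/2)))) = Union(ProductSet({9/83}, {-99/4, -9/4, -1/2}), ProductSet(Range(0, 3, 1), {-99/4}))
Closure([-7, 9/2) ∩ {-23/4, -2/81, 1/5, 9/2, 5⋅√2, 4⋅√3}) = {-23/4, -2/81, 1/5}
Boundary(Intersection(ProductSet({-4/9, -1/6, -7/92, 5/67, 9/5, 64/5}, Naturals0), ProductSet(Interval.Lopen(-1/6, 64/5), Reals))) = ProductSet({-7/92, 5/67, 9/5, 64/5}, Naturals0)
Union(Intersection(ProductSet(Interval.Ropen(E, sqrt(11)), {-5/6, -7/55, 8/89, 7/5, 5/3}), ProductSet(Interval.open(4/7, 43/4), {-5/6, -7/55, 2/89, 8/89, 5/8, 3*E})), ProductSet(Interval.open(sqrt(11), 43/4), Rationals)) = Union(ProductSet(Interval.open(sqrt(11), 43/4), Rationals), ProductSet(Interval.Ropen(E, sqrt(11)), {-5/6, -7/55, 8/89}))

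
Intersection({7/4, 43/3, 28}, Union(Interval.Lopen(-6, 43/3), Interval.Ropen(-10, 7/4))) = {7/4, 43/3}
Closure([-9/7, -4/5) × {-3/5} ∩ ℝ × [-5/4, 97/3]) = [-9/7, -4/5] × {-3/5}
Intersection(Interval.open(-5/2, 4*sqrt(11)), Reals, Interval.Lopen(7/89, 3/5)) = Interval.Lopen(7/89, 3/5)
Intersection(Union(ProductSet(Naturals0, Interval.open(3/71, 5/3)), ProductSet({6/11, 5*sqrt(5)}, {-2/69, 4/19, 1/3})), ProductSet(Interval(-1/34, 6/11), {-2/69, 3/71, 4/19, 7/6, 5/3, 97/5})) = Union(ProductSet({6/11}, {-2/69, 4/19}), ProductSet(Range(0, 1, 1), {4/19, 7/6}))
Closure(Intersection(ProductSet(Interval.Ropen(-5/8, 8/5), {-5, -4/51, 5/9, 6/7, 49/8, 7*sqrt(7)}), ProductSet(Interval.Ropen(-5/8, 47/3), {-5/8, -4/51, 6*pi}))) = ProductSet(Interval(-5/8, 8/5), {-4/51})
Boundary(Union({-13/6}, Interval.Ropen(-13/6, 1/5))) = {-13/6, 1/5}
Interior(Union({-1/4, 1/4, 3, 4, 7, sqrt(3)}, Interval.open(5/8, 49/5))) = Interval.open(5/8, 49/5)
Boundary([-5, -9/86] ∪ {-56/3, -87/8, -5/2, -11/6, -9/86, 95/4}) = {-56/3, -87/8, -5, -9/86, 95/4}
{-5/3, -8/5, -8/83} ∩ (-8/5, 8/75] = {-8/83}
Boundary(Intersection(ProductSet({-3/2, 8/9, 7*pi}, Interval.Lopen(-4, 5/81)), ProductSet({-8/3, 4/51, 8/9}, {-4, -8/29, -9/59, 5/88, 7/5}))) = ProductSet({8/9}, {-8/29, -9/59, 5/88})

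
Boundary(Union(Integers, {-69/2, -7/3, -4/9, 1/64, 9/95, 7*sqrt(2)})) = Union({-69/2, -7/3, -4/9, 1/64, 9/95, 7*sqrt(2)}, Integers)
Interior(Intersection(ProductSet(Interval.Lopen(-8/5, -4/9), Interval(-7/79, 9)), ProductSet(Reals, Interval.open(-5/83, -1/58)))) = ProductSet(Interval.open(-8/5, -4/9), Interval.open(-5/83, -1/58))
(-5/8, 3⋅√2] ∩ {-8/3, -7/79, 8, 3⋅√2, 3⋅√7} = {-7/79, 3⋅√2}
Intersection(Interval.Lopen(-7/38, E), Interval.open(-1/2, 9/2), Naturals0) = Range(0, 3, 1)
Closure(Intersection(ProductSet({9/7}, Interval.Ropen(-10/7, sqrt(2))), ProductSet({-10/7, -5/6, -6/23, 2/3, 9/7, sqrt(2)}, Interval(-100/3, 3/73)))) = ProductSet({9/7}, Interval(-10/7, 3/73))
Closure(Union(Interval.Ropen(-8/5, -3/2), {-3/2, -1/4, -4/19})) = Union({-1/4, -4/19}, Interval(-8/5, -3/2))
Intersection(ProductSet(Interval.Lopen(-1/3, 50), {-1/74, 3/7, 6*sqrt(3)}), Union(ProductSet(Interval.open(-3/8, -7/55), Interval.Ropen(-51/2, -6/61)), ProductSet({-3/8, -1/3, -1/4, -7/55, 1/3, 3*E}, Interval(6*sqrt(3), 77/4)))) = ProductSet({-1/4, -7/55, 1/3, 3*E}, {6*sqrt(3)})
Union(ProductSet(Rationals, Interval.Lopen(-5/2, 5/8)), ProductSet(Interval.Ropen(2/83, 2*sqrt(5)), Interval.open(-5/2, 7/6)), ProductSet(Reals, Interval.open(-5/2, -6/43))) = Union(ProductSet(Interval.Ropen(2/83, 2*sqrt(5)), Interval.open(-5/2, 7/6)), ProductSet(Rationals, Interval.Lopen(-5/2, 5/8)), ProductSet(Reals, Interval.open(-5/2, -6/43)))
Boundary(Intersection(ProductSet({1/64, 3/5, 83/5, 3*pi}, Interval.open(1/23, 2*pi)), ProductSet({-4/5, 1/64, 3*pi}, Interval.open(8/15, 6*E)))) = ProductSet({1/64, 3*pi}, Interval(8/15, 2*pi))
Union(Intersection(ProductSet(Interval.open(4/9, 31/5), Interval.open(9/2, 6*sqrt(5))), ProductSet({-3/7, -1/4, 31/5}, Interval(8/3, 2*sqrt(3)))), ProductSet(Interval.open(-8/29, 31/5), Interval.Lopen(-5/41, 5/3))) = ProductSet(Interval.open(-8/29, 31/5), Interval.Lopen(-5/41, 5/3))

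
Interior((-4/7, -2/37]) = (-4/7, -2/37)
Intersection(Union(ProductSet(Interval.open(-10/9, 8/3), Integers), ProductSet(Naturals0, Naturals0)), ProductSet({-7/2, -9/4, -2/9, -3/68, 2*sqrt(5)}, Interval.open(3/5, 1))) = EmptySet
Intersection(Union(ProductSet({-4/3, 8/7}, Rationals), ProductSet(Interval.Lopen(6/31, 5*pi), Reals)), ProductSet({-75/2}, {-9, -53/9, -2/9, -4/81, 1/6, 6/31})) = EmptySet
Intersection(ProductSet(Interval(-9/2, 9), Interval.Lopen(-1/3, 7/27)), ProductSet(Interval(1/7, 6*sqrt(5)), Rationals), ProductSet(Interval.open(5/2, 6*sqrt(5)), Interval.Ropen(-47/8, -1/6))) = ProductSet(Interval.Lopen(5/2, 9), Intersection(Interval.open(-1/3, -1/6), Rationals))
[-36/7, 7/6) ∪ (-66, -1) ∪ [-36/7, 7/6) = (-66, 7/6)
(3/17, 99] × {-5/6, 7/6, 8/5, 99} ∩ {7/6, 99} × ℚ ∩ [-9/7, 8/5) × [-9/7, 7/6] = {7/6} × {-5/6, 7/6}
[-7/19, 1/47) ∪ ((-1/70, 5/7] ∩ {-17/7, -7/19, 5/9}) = [-7/19, 1/47) ∪ {5/9}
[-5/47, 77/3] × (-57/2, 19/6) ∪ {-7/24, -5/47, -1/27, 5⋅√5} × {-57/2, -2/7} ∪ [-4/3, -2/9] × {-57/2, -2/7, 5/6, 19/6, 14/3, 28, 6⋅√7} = ([-5/47, 77/3] × (-57/2, 19/6)) ∪ ({-7/24, -5/47, -1/27, 5⋅√5} × {-57/2, -2/7}) ∪ ([-4/3, -2/9] × {-57/2, -2/7, 5/6, 19/6, 14/3, 28, 6⋅√7})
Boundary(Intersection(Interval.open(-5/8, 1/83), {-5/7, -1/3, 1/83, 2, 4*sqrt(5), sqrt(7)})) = {-1/3}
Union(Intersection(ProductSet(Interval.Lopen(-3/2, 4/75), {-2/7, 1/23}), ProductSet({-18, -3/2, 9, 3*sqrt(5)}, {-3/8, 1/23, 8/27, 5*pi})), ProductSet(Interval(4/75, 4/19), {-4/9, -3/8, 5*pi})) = ProductSet(Interval(4/75, 4/19), {-4/9, -3/8, 5*pi})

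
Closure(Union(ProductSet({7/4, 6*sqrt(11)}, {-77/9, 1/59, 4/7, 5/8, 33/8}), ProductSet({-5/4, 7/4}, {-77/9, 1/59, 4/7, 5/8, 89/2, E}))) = Union(ProductSet({-5/4, 7/4}, {-77/9, 1/59, 4/7, 5/8, 89/2, E}), ProductSet({7/4, 6*sqrt(11)}, {-77/9, 1/59, 4/7, 5/8, 33/8}))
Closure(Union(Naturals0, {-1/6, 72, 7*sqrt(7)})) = Union({-1/6, 7*sqrt(7)}, Naturals0)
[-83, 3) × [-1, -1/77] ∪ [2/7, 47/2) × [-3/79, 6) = ([-83, 3) × [-1, -1/77]) ∪ ([2/7, 47/2) × [-3/79, 6))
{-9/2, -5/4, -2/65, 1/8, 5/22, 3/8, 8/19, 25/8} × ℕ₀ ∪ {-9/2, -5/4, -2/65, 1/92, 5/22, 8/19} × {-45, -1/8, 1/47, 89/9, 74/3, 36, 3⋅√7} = ({-9/2, -5/4, -2/65, 1/8, 5/22, 3/8, 8/19, 25/8} × ℕ₀) ∪ ({-9/2, -5/4, -2/65, 1/92, 5/22, 8/19} × {-45, -1/8, 1/47, 89/9, 74/3, 36, 3⋅√7})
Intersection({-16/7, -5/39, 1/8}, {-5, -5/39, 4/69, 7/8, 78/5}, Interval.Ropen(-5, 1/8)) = {-5/39}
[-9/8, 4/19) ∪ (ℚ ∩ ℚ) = ℚ ∪ [-9/8, 4/19]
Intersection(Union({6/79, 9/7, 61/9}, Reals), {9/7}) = {9/7}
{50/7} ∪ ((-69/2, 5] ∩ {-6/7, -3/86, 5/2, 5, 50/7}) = {-6/7, -3/86, 5/2, 5, 50/7}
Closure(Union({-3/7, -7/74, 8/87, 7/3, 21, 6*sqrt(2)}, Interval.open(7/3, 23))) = Union({-3/7, -7/74, 8/87}, Interval(7/3, 23))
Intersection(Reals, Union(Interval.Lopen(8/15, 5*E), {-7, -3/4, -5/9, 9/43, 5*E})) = Union({-7, -3/4, -5/9, 9/43}, Interval.Lopen(8/15, 5*E))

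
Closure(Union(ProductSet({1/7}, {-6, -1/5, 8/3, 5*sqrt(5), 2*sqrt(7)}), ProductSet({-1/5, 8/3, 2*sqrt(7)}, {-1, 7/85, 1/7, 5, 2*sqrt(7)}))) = Union(ProductSet({1/7}, {-6, -1/5, 8/3, 5*sqrt(5), 2*sqrt(7)}), ProductSet({-1/5, 8/3, 2*sqrt(7)}, {-1, 7/85, 1/7, 5, 2*sqrt(7)}))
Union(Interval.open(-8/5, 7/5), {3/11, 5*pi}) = Union({5*pi}, Interval.open(-8/5, 7/5))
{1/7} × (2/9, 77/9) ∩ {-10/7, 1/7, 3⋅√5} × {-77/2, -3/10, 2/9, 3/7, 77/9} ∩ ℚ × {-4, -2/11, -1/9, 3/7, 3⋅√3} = {1/7} × {3/7}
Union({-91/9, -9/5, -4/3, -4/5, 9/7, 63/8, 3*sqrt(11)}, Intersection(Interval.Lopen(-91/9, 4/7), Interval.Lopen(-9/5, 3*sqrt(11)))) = Union({-91/9, 9/7, 63/8, 3*sqrt(11)}, Interval(-9/5, 4/7))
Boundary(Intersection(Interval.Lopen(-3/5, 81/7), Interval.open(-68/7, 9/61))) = {-3/5, 9/61}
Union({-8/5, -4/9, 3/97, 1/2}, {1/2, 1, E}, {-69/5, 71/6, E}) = {-69/5, -8/5, -4/9, 3/97, 1/2, 1, 71/6, E}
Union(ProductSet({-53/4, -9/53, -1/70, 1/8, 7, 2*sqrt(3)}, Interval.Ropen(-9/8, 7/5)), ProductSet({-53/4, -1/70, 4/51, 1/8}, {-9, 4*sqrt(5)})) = Union(ProductSet({-53/4, -1/70, 4/51, 1/8}, {-9, 4*sqrt(5)}), ProductSet({-53/4, -9/53, -1/70, 1/8, 7, 2*sqrt(3)}, Interval.Ropen(-9/8, 7/5)))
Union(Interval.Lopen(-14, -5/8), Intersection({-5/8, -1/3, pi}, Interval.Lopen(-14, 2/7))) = Union({-1/3}, Interval.Lopen(-14, -5/8))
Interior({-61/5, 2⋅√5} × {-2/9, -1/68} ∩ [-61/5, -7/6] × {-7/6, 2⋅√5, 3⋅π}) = ∅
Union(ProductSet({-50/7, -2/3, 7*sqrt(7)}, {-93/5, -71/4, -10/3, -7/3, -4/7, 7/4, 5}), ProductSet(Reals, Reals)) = ProductSet(Reals, Reals)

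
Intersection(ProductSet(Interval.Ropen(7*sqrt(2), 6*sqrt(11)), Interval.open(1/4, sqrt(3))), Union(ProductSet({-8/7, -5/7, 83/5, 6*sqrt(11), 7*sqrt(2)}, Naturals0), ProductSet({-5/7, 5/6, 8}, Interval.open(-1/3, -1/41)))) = ProductSet({83/5, 7*sqrt(2)}, Range(1, 2, 1))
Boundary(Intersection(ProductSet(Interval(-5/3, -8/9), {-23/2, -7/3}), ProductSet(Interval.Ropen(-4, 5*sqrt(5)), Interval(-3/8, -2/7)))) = EmptySet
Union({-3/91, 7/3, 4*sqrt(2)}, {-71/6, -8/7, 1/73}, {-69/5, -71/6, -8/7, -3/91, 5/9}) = {-69/5, -71/6, -8/7, -3/91, 1/73, 5/9, 7/3, 4*sqrt(2)}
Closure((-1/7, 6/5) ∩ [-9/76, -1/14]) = [-9/76, -1/14]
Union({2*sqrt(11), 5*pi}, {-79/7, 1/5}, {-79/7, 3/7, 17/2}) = {-79/7, 1/5, 3/7, 17/2, 2*sqrt(11), 5*pi}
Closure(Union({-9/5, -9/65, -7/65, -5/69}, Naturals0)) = Union({-9/5, -9/65, -7/65, -5/69}, Naturals0)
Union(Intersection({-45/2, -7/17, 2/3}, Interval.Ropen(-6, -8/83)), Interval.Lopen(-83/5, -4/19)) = Interval.Lopen(-83/5, -4/19)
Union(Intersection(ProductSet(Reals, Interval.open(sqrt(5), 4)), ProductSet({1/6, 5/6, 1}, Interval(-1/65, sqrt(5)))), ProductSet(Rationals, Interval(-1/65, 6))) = ProductSet(Rationals, Interval(-1/65, 6))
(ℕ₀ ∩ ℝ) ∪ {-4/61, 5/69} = {-4/61, 5/69} ∪ ℕ₀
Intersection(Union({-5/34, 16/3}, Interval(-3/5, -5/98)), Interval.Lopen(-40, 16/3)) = Union({16/3}, Interval(-3/5, -5/98))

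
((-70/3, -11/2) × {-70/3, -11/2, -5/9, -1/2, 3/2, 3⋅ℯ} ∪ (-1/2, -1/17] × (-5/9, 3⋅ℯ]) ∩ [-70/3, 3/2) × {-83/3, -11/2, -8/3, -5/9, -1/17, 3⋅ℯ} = ((-1/2, -1/17] × {-1/17, 3⋅ℯ}) ∪ ((-70/3, -11/2) × {-11/2, -5/9, 3⋅ℯ})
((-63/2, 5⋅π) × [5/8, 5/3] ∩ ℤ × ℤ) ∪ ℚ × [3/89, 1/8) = (ℚ × [3/89, 1/8)) ∪ ({-31, -30, …, 15} × {1})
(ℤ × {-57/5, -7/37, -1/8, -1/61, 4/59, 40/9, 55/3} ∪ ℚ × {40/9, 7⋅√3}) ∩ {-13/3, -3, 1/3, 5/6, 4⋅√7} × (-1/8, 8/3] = {-3} × {-1/61, 4/59}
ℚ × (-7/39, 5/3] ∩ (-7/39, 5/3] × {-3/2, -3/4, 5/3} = (ℚ ∩ (-7/39, 5/3]) × {5/3}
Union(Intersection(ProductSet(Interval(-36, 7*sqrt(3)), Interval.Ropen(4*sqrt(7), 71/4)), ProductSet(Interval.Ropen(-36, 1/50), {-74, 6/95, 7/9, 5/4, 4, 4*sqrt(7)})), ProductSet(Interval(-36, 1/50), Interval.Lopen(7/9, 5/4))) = Union(ProductSet(Interval(-36, 1/50), Interval.Lopen(7/9, 5/4)), ProductSet(Interval.Ropen(-36, 1/50), {4*sqrt(7)}))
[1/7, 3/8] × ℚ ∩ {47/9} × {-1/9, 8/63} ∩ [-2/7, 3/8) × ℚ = ∅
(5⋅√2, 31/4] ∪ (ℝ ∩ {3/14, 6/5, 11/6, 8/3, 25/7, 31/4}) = {3/14, 6/5, 11/6, 8/3, 25/7} ∪ (5⋅√2, 31/4]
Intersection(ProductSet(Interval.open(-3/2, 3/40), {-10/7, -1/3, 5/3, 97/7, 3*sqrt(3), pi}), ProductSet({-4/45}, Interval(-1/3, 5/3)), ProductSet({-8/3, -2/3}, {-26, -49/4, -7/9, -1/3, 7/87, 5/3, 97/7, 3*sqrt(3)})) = EmptySet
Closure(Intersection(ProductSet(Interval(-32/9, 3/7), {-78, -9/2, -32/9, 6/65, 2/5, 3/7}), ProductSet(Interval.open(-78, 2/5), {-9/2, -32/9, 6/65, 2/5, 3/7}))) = ProductSet(Interval(-32/9, 2/5), {-9/2, -32/9, 6/65, 2/5, 3/7})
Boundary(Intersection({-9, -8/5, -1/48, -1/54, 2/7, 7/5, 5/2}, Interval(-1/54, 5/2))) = {-1/54, 2/7, 7/5, 5/2}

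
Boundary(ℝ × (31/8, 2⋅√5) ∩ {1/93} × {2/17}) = ∅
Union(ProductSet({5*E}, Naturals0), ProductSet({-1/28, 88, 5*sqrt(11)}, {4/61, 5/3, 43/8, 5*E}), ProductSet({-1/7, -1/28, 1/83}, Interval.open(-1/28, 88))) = Union(ProductSet({5*E}, Naturals0), ProductSet({-1/7, -1/28, 1/83}, Interval.open(-1/28, 88)), ProductSet({-1/28, 88, 5*sqrt(11)}, {4/61, 5/3, 43/8, 5*E}))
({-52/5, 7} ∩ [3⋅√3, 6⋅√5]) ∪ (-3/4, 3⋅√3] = (-3/4, 3⋅√3] ∪ {7}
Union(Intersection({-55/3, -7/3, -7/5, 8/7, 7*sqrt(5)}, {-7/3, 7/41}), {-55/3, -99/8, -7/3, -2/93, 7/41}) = {-55/3, -99/8, -7/3, -2/93, 7/41}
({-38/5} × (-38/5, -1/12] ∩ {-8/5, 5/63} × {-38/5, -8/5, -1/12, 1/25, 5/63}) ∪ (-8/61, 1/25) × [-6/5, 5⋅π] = (-8/61, 1/25) × [-6/5, 5⋅π]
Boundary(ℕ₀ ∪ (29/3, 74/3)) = {29/3, 74/3} ∪ (ℕ₀ \ (29/3, 74/3))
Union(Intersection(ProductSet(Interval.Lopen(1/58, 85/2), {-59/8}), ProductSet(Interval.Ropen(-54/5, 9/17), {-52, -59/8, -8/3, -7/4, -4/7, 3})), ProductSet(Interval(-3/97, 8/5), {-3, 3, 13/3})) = Union(ProductSet(Interval(-3/97, 8/5), {-3, 3, 13/3}), ProductSet(Interval.open(1/58, 9/17), {-59/8}))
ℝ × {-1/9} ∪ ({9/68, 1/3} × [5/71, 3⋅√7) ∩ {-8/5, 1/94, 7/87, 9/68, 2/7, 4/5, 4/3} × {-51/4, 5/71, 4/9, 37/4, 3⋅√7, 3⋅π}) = (ℝ × {-1/9}) ∪ ({9/68} × {5/71, 4/9})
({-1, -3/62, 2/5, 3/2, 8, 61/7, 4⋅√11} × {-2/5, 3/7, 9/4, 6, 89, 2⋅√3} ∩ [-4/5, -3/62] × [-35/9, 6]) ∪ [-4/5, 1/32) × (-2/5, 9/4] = ([-4/5, 1/32) × (-2/5, 9/4]) ∪ ({-3/62} × {-2/5, 3/7, 9/4, 6, 2⋅√3})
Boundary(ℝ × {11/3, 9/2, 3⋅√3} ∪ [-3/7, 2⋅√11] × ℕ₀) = (ℝ × {11/3, 9/2, 3⋅√3}) ∪ ([-3/7, 2⋅√11] × ℕ₀)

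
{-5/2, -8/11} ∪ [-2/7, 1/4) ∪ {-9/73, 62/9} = {-5/2, -8/11, 62/9} ∪ [-2/7, 1/4)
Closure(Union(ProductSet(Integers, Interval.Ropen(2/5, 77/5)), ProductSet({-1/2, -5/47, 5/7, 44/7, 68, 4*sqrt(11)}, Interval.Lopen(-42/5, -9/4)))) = Union(ProductSet({-1/2, -5/47, 5/7, 44/7, 68, 4*sqrt(11)}, Interval(-42/5, -9/4)), ProductSet(Integers, Interval(2/5, 77/5)))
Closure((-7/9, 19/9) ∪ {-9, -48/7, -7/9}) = {-9, -48/7} ∪ [-7/9, 19/9]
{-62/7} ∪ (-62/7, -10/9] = [-62/7, -10/9]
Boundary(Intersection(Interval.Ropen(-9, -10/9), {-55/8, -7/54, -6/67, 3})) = {-55/8}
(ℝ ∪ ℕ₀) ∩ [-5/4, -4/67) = [-5/4, -4/67)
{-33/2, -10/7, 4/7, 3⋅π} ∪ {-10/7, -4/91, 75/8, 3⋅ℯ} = {-33/2, -10/7, -4/91, 4/7, 75/8, 3⋅ℯ, 3⋅π}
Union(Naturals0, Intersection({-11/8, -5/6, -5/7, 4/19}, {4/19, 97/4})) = Union({4/19}, Naturals0)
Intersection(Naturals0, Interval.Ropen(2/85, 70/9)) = Range(1, 8, 1)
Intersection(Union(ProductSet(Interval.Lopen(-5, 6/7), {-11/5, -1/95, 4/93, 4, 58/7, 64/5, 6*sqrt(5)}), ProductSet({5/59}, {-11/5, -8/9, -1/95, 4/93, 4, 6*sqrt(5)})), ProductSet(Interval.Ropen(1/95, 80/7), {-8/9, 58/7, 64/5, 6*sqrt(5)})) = Union(ProductSet({5/59}, {-8/9, 6*sqrt(5)}), ProductSet(Interval(1/95, 6/7), {58/7, 64/5, 6*sqrt(5)}))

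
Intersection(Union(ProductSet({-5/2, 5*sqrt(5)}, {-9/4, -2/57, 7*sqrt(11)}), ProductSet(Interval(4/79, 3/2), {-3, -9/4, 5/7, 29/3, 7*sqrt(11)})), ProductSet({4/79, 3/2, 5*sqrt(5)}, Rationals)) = Union(ProductSet({5*sqrt(5)}, {-9/4, -2/57}), ProductSet({4/79, 3/2}, {-3, -9/4, 5/7, 29/3}))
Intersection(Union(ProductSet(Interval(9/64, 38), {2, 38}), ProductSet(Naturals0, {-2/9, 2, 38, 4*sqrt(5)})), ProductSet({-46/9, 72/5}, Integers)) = ProductSet({72/5}, {2, 38})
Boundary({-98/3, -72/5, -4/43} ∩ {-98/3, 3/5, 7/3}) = {-98/3}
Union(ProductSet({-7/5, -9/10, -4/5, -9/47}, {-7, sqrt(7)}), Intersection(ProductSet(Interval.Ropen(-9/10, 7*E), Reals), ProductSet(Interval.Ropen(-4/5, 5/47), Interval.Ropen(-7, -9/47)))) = Union(ProductSet({-7/5, -9/10, -4/5, -9/47}, {-7, sqrt(7)}), ProductSet(Interval.Ropen(-4/5, 5/47), Interval.Ropen(-7, -9/47)))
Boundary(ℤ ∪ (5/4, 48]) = {5/4} ∪ (ℤ \ (5/4, 48))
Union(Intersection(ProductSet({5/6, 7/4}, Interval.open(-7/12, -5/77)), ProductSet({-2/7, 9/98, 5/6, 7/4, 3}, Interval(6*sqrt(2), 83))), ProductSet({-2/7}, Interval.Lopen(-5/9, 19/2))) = ProductSet({-2/7}, Interval.Lopen(-5/9, 19/2))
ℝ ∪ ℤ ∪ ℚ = ℝ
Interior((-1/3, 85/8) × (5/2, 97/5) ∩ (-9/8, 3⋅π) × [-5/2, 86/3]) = (-1/3, 3⋅π) × (5/2, 97/5)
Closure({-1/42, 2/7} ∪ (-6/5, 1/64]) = [-6/5, 1/64] ∪ {2/7}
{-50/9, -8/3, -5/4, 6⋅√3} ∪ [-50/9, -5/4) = [-50/9, -5/4] ∪ {6⋅√3}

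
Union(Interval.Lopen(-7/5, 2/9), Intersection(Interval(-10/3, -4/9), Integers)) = Union(Interval.Lopen(-7/5, 2/9), Range(-3, 0, 1))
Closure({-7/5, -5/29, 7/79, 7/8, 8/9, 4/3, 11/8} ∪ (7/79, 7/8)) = {-7/5, -5/29, 8/9, 4/3, 11/8} ∪ [7/79, 7/8]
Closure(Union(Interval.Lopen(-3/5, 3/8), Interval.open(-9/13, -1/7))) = Interval(-9/13, 3/8)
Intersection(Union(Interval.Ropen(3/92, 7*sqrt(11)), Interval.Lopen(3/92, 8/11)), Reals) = Interval.Ropen(3/92, 7*sqrt(11))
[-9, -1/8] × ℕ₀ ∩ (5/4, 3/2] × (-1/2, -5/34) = ∅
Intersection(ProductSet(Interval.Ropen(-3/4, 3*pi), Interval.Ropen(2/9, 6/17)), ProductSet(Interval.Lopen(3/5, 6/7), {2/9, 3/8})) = ProductSet(Interval.Lopen(3/5, 6/7), {2/9})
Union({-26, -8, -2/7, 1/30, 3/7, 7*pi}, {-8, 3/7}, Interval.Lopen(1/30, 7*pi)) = Union({-26, -8, -2/7}, Interval(1/30, 7*pi))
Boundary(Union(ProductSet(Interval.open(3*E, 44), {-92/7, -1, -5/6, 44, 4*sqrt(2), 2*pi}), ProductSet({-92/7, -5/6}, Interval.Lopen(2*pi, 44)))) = Union(ProductSet({-92/7, -5/6}, Interval(2*pi, 44)), ProductSet(Interval(3*E, 44), {-92/7, -1, -5/6, 44, 4*sqrt(2), 2*pi}))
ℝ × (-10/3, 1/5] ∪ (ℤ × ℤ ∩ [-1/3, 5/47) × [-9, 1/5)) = (ℝ × (-10/3, 1/5]) ∪ ({0} × {-9, -8, …, 0})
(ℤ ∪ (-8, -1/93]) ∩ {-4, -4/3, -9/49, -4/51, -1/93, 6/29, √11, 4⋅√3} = {-4, -4/3, -9/49, -4/51, -1/93}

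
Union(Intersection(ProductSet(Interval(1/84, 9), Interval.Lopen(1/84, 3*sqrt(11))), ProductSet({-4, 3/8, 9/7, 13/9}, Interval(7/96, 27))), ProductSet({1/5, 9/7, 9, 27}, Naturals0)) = Union(ProductSet({3/8, 9/7, 13/9}, Interval(7/96, 3*sqrt(11))), ProductSet({1/5, 9/7, 9, 27}, Naturals0))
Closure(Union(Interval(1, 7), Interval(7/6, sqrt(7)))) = Interval(1, 7)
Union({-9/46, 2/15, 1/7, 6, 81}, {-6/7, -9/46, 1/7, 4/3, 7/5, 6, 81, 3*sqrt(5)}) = {-6/7, -9/46, 2/15, 1/7, 4/3, 7/5, 6, 81, 3*sqrt(5)}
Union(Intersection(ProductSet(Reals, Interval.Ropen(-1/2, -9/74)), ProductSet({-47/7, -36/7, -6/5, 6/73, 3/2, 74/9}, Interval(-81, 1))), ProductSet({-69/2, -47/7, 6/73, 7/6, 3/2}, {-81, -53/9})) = Union(ProductSet({-69/2, -47/7, 6/73, 7/6, 3/2}, {-81, -53/9}), ProductSet({-47/7, -36/7, -6/5, 6/73, 3/2, 74/9}, Interval.Ropen(-1/2, -9/74)))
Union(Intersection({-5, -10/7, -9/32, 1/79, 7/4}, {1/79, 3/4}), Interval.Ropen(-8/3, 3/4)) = Interval.Ropen(-8/3, 3/4)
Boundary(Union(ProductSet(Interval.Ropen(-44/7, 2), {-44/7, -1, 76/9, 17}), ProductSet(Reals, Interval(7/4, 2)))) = Union(ProductSet(Interval(-44/7, 2), {-44/7, -1, 76/9, 17}), ProductSet(Reals, {7/4, 2}))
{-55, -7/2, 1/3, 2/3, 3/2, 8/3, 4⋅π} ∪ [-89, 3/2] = [-89, 3/2] ∪ {8/3, 4⋅π}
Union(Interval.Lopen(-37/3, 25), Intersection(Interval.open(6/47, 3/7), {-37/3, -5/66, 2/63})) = Interval.Lopen(-37/3, 25)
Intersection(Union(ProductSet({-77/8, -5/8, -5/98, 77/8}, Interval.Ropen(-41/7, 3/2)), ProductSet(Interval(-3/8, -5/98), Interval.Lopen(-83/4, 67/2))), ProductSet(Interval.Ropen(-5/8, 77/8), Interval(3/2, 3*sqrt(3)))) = ProductSet(Interval(-3/8, -5/98), Interval(3/2, 3*sqrt(3)))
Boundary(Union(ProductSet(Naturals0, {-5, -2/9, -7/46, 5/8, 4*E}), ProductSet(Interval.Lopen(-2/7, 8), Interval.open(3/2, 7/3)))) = Union(ProductSet({-2/7, 8}, Interval(3/2, 7/3)), ProductSet(Interval(-2/7, 8), {3/2, 7/3}), ProductSet(Union(Complement(Naturals0, Interval.open(-2/7, 8)), Naturals0), {-5, -2/9, -7/46, 5/8, 4*E}))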